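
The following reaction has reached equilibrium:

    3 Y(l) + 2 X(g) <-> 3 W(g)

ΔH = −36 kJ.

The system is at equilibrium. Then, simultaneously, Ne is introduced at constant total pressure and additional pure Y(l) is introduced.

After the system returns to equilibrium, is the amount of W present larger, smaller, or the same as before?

Adding inert gas at constant total pressure expands the volume and lowers every reacting partial pressure. With Δn_gas = 3 − 2 = +1, Q moves away from K toward the side with fewer gas moles, so the system shifts toward the side with more gas moles — to the right.
Y is a pure liquid; its activity is 1 regardless of amount, so Q is unaffected — no shift from this change.
The net shift is to the right. W is a product, so its amount increases.

increases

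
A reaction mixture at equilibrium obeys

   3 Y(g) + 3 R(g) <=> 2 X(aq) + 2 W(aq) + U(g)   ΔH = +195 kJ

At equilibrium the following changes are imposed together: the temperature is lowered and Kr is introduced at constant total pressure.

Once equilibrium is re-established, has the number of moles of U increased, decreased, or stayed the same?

The forward reaction is endothermic. Lowering T favours the exothermic direction — shift to the left.
Adding inert gas at constant total pressure expands the volume and lowers every reacting partial pressure. With Δn_gas = 1 − 6 = -5, Q moves away from K toward the side with fewer gas moles, so the system shifts toward the side with more gas moles — to the left.
The net shift is to the left. U is a product, so its amount decreases.

decreases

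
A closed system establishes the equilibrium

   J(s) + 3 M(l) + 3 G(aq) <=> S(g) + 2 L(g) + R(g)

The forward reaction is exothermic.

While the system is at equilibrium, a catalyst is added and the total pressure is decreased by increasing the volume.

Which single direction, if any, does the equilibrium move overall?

right

A catalyst speeds both forward and reverse rates equally; it changes neither Q nor K — no shift from this change.
Gas moles: reactants 0, products 4 (Δn_gas = +4). Expansion shifts the system toward the side with more moles of gas — to the right.
Only the nonzero effect(s) matter; the net shift is to the right.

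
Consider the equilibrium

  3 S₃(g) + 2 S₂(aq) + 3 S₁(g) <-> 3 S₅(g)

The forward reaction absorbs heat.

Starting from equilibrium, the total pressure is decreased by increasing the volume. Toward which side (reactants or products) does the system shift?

Gas moles: reactants 6, products 3 (Δn_gas = -3). Expansion shifts the system toward the side with more moles of gas — to the left.

left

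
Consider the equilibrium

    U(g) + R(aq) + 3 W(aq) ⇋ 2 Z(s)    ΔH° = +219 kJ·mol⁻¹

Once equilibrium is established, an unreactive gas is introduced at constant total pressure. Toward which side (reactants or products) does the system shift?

Adding inert gas at constant total pressure expands the volume and lowers every reacting partial pressure. With Δn_gas = 0 − 1 = -1, Q moves away from K toward the side with fewer gas moles, so the system shifts toward the side with more gas moles — to the left.

left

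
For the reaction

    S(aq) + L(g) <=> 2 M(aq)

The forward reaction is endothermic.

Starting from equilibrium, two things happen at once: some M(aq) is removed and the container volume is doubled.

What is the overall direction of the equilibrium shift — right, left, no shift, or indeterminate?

cannot be determined

Removing M (aq), a product, drives the reaction to the right.
Gas moles: reactants 1, products 0 (Δn_gas = -1). Expansion shifts the system toward the side with more moles of gas — to the left.
The individual effects push in opposite directions; without quantitative information the net direction cannot be determined.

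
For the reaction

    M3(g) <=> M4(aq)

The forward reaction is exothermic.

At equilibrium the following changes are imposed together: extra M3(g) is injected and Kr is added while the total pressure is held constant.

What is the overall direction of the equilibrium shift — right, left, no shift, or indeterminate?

Adding M3 (g), a reactant, drives the reaction to the right.
Adding inert gas at constant total pressure expands the volume and lowers every reacting partial pressure. With Δn_gas = 0 − 1 = -1, Q moves away from K toward the side with fewer gas moles, so the system shifts toward the side with more gas moles — to the left.
The individual effects push in opposite directions; without quantitative information the net direction cannot be determined.

cannot be determined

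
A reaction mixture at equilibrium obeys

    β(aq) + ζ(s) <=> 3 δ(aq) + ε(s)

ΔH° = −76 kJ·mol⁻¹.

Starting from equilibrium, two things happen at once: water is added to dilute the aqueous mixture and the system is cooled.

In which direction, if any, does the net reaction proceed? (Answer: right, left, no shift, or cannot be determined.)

Dilution lowers every aqueous concentration by the same factor. Δn_aq = 3 − 1 = +2, so the system shifts toward the side with more dissolved moles — to the right.
The forward reaction is exothermic. Lowering T favours the exothermic direction — shift to the right.
All effects act in the same direction — net shift to the right.

right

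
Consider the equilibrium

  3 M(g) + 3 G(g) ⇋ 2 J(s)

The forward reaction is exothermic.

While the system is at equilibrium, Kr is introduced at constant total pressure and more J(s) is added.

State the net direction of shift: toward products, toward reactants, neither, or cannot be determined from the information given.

Adding inert gas at constant total pressure expands the volume and lowers every reacting partial pressure. With Δn_gas = 0 − 6 = -6, Q moves away from K toward the side with fewer gas moles, so the system shifts toward the side with more gas moles — to the left.
J is a pure solid; its activity is 1 regardless of amount, so Q is unaffected — no shift from this change.
Only the nonzero effect(s) matter; the net shift is to the left.

left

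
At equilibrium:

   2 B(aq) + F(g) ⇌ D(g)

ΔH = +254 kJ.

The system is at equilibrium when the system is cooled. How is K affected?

decreases

K depends on temperature via the van 't Hoff relation. The forward reaction is endothermic, so lowering T decreases K.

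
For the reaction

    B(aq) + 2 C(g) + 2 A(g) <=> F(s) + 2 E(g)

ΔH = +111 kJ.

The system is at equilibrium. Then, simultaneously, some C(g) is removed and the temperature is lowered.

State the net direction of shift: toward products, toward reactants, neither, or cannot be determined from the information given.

left

Removing C (g), a reactant, drives the reaction to the left.
The forward reaction is endothermic. Lowering T favours the exothermic direction — shift to the left.
All effects act in the same direction — net shift to the left.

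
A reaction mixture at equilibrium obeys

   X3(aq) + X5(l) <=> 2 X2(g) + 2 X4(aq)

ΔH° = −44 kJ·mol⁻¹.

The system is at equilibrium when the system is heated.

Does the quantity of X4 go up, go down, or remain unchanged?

The forward reaction is exothermic. Raising T favours the endothermic direction — shift to the left.
The net shift is to the left. X4 is a product, so its amount decreases.

decreases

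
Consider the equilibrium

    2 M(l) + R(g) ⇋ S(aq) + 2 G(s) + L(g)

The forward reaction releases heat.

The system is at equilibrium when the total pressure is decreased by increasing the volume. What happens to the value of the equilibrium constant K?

unchanged

The equilibrium constant depends only on temperature. This perturbation changes neither the position of equilibrium nor K.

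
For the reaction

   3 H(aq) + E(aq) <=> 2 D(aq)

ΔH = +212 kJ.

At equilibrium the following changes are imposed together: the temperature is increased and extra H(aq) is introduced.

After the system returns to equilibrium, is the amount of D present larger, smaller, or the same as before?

The forward reaction is endothermic. Raising T favours the endothermic direction — shift to the right.
Adding H (aq), a reactant, drives the reaction to the right.
The net shift is to the right. D is a product, so its amount increases.

increases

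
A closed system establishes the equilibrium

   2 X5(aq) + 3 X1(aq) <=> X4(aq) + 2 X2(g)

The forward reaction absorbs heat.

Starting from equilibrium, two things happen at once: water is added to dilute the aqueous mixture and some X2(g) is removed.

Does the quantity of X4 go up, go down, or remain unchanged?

Dilution lowers every aqueous concentration by the same factor. Δn_aq = 1 − 5 = -4, so the system shifts toward the side with more dissolved moles — to the left.
Removing X2 (g), a product, drives the reaction to the right.
The two effects oppose each other, so the net shift — and hence the change in X4 — cannot be determined from the given information.

cannot be determined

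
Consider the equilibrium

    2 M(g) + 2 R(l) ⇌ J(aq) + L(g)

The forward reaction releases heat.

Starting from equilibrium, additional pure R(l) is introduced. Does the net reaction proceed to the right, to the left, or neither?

R is a pure liquid; its activity is 1 regardless of amount, so Q is unaffected — no shift from this change.

no shift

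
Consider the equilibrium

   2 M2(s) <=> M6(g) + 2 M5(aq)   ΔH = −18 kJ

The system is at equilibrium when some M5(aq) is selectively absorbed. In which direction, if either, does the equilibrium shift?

Removing M5 (aq), a product, drives the reaction to the right.

right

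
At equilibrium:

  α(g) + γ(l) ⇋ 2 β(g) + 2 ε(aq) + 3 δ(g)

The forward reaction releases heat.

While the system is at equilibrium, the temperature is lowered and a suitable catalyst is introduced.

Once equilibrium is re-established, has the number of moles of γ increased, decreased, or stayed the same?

decreases

The forward reaction is exothermic. Lowering T favours the exothermic direction — shift to the right.
A catalyst speeds both forward and reverse rates equally; it changes neither Q nor K — no shift from this change.
The net shift is to the right. γ is a reactant, so its amount decreases.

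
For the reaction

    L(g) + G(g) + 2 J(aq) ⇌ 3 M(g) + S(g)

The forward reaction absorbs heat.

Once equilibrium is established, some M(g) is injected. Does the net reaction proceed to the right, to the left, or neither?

Adding M (g), a product, drives the reaction to the left.

left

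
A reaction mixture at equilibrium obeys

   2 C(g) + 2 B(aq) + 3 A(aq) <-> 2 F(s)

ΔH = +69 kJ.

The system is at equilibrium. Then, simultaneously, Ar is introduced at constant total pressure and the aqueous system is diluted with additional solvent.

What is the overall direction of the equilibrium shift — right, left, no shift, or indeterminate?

Adding inert gas at constant total pressure expands the volume and lowers every reacting partial pressure. With Δn_gas = 0 − 2 = -2, Q moves away from K toward the side with fewer gas moles, so the system shifts toward the side with more gas moles — to the left.
Dilution lowers every aqueous concentration by the same factor. Δn_aq = 0 − 5 = -5, so the system shifts toward the side with more dissolved moles — to the left.
All effects act in the same direction — net shift to the left.

left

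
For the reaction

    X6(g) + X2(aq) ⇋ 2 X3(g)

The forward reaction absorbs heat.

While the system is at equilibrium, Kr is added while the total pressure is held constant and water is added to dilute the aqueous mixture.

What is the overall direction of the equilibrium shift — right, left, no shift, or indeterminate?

Adding inert gas at constant total pressure expands the volume and lowers every reacting partial pressure. With Δn_gas = 2 − 1 = +1, Q moves away from K toward the side with fewer gas moles, so the system shifts toward the side with more gas moles — to the right.
Dilution lowers every aqueous concentration by the same factor. Δn_aq = 0 − 1 = -1, so the system shifts toward the side with more dissolved moles — to the left.
The individual effects push in opposite directions; without quantitative information the net direction cannot be determined.

cannot be determined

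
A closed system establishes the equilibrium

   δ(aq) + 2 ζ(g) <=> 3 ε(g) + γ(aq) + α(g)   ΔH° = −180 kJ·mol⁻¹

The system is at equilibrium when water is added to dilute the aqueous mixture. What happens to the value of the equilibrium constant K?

The equilibrium constant depends only on temperature. This perturbation changes neither the position of equilibrium nor K.

unchanged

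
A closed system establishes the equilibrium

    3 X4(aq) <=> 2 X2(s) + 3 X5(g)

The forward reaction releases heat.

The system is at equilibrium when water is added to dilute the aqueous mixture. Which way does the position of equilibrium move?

left

Dilution lowers every aqueous concentration by the same factor. Δn_aq = 0 − 3 = -3, so the system shifts toward the side with more dissolved moles — to the left.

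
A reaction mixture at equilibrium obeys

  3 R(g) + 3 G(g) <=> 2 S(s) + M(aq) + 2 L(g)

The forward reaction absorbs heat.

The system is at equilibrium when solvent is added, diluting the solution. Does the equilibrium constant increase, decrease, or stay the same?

unchanged

The equilibrium constant depends only on temperature. This perturbation may move the position of equilibrium, but since T is unchanged, K itself is unchanged.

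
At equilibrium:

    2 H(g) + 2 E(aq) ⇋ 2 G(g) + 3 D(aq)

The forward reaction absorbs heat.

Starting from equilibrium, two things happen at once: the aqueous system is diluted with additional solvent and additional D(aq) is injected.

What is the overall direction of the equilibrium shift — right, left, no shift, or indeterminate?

cannot be determined

Dilution lowers every aqueous concentration by the same factor. Δn_aq = 3 − 2 = +1, so the system shifts toward the side with more dissolved moles — to the right.
Adding D (aq), a product, drives the reaction to the left.
The individual effects push in opposite directions; without quantitative information the net direction cannot be determined.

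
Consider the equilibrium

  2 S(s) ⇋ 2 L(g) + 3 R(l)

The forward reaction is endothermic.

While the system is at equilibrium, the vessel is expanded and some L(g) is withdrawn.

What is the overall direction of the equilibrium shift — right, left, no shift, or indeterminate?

right

Gas moles: reactants 0, products 2 (Δn_gas = +2). Expansion shifts the system toward the side with more moles of gas — to the right.
Removing L (g), a product, drives the reaction to the right.
All effects act in the same direction — net shift to the right.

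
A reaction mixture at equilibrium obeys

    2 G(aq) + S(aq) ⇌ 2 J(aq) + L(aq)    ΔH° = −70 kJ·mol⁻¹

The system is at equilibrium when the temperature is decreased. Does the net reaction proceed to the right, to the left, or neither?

right

The forward reaction is exothermic. Lowering T favours the exothermic direction — shift to the right.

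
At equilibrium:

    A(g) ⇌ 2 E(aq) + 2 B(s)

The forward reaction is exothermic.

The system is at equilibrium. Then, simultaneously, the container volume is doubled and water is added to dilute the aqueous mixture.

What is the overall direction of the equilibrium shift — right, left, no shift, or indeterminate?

Gas moles: reactants 1, products 0 (Δn_gas = -1). Expansion shifts the system toward the side with more moles of gas — to the left.
Dilution lowers every aqueous concentration by the same factor. Δn_aq = 2 − 0 = +2, so the system shifts toward the side with more dissolved moles — to the right.
The individual effects push in opposite directions; without quantitative information the net direction cannot be determined.

cannot be determined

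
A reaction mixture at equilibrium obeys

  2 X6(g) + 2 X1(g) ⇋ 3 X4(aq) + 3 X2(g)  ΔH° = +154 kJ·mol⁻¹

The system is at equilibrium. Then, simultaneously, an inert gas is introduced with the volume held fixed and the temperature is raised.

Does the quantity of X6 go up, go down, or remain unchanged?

decreases

At constant volume, adding an inert gas leaves every reacting species' partial pressure unchanged, so Q is unchanged — no shift from this change.
The forward reaction is endothermic. Raising T favours the endothermic direction — shift to the right.
The net shift is to the right. X6 is a reactant, so its amount decreases.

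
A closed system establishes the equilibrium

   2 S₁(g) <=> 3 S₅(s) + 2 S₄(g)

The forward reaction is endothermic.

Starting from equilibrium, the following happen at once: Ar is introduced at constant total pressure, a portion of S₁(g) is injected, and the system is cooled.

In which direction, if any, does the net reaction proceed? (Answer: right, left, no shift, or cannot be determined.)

Adding inert gas at constant total pressure expands the volume, scaling every reacting partial pressure by the same factor. Δn_gas = 2 − 2 = 0, so Q is unchanged — no shift.
Adding S₁ (g), a reactant, drives the reaction to the right.
The forward reaction is endothermic. Lowering T favours the exothermic direction — shift to the left.
The individual effects push in opposite directions; without quantitative information the net direction cannot be determined.

cannot be determined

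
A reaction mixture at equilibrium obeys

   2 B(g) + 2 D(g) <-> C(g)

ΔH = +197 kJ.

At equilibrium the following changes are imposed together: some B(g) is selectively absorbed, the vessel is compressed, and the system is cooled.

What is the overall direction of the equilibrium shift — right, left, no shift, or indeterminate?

Removing B (g), a reactant, drives the reaction to the left.
Gas moles: reactants 4, products 1 (Δn_gas = -3). Compression shifts the system toward the side with fewer moles of gas — to the right.
The forward reaction is endothermic. Lowering T favours the exothermic direction — shift to the left.
The individual effects push in opposite directions; without quantitative information the net direction cannot be determined.

cannot be determined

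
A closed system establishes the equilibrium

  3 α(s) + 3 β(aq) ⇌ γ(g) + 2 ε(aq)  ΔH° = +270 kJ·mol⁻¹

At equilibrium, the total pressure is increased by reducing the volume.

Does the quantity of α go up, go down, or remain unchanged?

Gas moles: reactants 0, products 1 (Δn_gas = +1). Compression shifts the system toward the side with fewer moles of gas — to the left.
The net shift is to the left. α is a reactant, so its amount increases.

increases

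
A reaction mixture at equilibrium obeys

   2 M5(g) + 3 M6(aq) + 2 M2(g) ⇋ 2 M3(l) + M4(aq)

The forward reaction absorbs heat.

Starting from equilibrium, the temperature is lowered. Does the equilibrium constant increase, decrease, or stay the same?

decreases

K depends on temperature via the van 't Hoff relation. The forward reaction is endothermic, so lowering T decreases K.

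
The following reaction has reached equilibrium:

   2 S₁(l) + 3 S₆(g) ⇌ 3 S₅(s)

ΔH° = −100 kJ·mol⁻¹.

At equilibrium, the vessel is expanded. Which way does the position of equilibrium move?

left

Gas moles: reactants 3, products 0 (Δn_gas = -3). Expansion shifts the system toward the side with more moles of gas — to the left.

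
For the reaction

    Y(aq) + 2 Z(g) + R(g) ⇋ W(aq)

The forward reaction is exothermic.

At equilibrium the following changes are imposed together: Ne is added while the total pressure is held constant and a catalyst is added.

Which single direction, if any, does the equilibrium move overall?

Adding inert gas at constant total pressure expands the volume and lowers every reacting partial pressure. With Δn_gas = 0 − 3 = -3, Q moves away from K toward the side with fewer gas moles, so the system shifts toward the side with more gas moles — to the left.
A catalyst speeds both forward and reverse rates equally; it changes neither Q nor K — no shift from this change.
Only the nonzero effect(s) matter; the net shift is to the left.

left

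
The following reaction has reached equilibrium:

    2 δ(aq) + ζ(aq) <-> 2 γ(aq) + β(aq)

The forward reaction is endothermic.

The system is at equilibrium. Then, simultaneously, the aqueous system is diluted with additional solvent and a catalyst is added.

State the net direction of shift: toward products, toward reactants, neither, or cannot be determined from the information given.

no shift

Dilution scales every aqueous concentration by the same factor. Δn_aq = 3 − 3 = 0, so Q is unchanged — no shift.
A catalyst speeds both forward and reverse rates equally; it changes neither Q nor K — no shift from this change.
None of the changes alters Q relative to K, so there is no net shift.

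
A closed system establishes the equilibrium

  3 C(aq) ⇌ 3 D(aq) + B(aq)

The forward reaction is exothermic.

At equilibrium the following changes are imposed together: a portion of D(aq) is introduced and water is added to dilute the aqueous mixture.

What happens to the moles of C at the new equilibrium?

Adding D (aq), a product, drives the reaction to the left.
Dilution lowers every aqueous concentration by the same factor. Δn_aq = 4 − 3 = +1, so the system shifts toward the side with more dissolved moles — to the right.
The two effects oppose each other, so the net shift — and hence the change in C — cannot be determined from the given information.

cannot be determined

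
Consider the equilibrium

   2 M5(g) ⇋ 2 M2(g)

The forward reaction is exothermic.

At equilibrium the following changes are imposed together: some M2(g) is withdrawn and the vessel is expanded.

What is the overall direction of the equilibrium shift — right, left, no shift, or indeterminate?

Removing M2 (g), a product, drives the reaction to the right.
Gas moles: reactants 2, products 2. Δn_gas = 0, so a volume change leaves Q equal to K — no shift from this change.
Only the nonzero effect(s) matter; the net shift is to the right.

right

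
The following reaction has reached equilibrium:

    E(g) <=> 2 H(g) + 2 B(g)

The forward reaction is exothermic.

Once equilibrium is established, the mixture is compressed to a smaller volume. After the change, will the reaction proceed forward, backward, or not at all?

Gas moles: reactants 1, products 4 (Δn_gas = +3). Compression shifts the system toward the side with fewer moles of gas — to the left.

left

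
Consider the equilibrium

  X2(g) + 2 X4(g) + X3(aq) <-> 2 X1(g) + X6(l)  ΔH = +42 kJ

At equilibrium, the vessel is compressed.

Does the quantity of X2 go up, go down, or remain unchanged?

Gas moles: reactants 3, products 2 (Δn_gas = -1). Compression shifts the system toward the side with fewer moles of gas — to the right.
The net shift is to the right. X2 is a reactant, so its amount decreases.

decreases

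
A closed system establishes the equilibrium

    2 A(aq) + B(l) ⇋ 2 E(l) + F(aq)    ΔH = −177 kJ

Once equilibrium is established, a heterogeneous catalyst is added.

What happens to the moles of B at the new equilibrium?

A catalyst speeds both forward and reverse rates equally; it changes neither Q nor K — no shift from this change.
No net shift occurs, so the amount of B is unchanged.

unchanged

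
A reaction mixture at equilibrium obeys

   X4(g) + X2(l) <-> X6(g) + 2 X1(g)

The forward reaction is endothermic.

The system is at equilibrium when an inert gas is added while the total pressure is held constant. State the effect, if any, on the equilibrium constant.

The equilibrium constant depends only on temperature. This perturbation may move the position of equilibrium, but since T is unchanged, K itself is unchanged.

unchanged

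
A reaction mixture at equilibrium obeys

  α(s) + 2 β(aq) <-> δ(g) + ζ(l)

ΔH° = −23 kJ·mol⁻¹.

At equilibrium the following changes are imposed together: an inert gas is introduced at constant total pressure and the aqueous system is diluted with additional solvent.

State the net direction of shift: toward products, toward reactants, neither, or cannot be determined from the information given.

Adding inert gas at constant total pressure expands the volume and lowers every reacting partial pressure. With Δn_gas = 1 − 0 = +1, Q moves away from K toward the side with fewer gas moles, so the system shifts toward the side with more gas moles — to the right.
Dilution lowers every aqueous concentration by the same factor. Δn_aq = 0 − 2 = -2, so the system shifts toward the side with more dissolved moles — to the left.
The individual effects push in opposite directions; without quantitative information the net direction cannot be determined.

cannot be determined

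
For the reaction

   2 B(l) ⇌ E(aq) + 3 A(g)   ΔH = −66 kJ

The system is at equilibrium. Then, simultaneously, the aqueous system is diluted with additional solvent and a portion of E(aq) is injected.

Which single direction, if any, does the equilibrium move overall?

Dilution lowers every aqueous concentration by the same factor. Δn_aq = 1 − 0 = +1, so the system shifts toward the side with more dissolved moles — to the right.
Adding E (aq), a product, drives the reaction to the left.
The individual effects push in opposite directions; without quantitative information the net direction cannot be determined.

cannot be determined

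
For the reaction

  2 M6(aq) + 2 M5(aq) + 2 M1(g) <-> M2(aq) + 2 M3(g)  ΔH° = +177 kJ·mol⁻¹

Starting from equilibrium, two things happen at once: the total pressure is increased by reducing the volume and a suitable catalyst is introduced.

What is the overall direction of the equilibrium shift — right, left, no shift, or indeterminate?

no shift

Gas moles: reactants 2, products 2. Δn_gas = 0, so a volume change leaves Q equal to K — no shift from this change.
A catalyst speeds both forward and reverse rates equally; it changes neither Q nor K — no shift from this change.
None of the changes alters Q relative to K, so there is no net shift.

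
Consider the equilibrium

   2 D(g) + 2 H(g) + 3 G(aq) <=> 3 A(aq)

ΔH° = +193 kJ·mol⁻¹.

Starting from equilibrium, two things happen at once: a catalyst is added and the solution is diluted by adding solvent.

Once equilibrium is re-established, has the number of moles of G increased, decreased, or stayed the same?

unchanged

A catalyst speeds both forward and reverse rates equally; it changes neither Q nor K — no shift from this change.
Dilution scales every aqueous concentration by the same factor. Δn_aq = 3 − 3 = 0, so Q is unchanged — no shift.
No net shift occurs, so the amount of G is unchanged.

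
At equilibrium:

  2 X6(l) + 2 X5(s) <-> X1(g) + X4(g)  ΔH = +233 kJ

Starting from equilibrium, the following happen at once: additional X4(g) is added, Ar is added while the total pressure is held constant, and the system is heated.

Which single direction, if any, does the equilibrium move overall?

cannot be determined

Adding X4 (g), a product, drives the reaction to the left.
Adding inert gas at constant total pressure expands the volume and lowers every reacting partial pressure. With Δn_gas = 2 − 0 = +2, Q moves away from K toward the side with fewer gas moles, so the system shifts toward the side with more gas moles — to the right.
The forward reaction is endothermic. Raising T favours the endothermic direction — shift to the right.
The individual effects push in opposite directions; without quantitative information the net direction cannot be determined.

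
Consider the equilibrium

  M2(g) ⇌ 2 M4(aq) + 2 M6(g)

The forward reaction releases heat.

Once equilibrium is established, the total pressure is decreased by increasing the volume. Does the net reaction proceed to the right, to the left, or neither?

Gas moles: reactants 1, products 2 (Δn_gas = +1). Expansion shifts the system toward the side with more moles of gas — to the right.

right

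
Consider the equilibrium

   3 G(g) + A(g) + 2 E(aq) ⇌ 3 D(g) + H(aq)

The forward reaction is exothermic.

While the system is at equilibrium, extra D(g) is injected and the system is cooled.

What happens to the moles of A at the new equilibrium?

Adding D (g), a product, drives the reaction to the left.
The forward reaction is exothermic. Lowering T favours the exothermic direction — shift to the right.
The two effects oppose each other, so the net shift — and hence the change in A — cannot be determined from the given information.

cannot be determined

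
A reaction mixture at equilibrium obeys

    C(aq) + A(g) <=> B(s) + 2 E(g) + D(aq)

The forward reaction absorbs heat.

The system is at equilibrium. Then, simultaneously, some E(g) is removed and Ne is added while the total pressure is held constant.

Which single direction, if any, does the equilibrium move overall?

right

Removing E (g), a product, drives the reaction to the right.
Adding inert gas at constant total pressure expands the volume and lowers every reacting partial pressure. With Δn_gas = 2 − 1 = +1, Q moves away from K toward the side with fewer gas moles, so the system shifts toward the side with more gas moles — to the right.
All effects act in the same direction — net shift to the right.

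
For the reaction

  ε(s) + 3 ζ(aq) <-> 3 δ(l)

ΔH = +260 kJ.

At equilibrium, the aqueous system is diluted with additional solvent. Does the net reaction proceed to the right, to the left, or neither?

left

Dilution lowers every aqueous concentration by the same factor. Δn_aq = 0 − 3 = -3, so the system shifts toward the side with more dissolved moles — to the left.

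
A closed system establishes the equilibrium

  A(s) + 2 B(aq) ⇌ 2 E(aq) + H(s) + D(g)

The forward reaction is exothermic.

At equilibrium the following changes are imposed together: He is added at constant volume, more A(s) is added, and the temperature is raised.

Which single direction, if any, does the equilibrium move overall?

At constant volume, adding an inert gas leaves every reacting species' partial pressure unchanged, so Q is unchanged — no shift from this change.
A is a pure solid; its activity is 1 regardless of amount, so Q is unaffected — no shift from this change.
The forward reaction is exothermic. Raising T favours the endothermic direction — shift to the left.
Only the nonzero effect(s) matter; the net shift is to the left.

left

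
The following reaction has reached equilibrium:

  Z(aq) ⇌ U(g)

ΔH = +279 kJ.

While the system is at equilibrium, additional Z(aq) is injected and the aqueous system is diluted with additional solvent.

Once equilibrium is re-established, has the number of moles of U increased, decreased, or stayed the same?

Adding Z (aq), a reactant, drives the reaction to the right.
Dilution lowers every aqueous concentration by the same factor. Δn_aq = 0 − 1 = -1, so the system shifts toward the side with more dissolved moles — to the left.
The two effects oppose each other, so the net shift — and hence the change in U — cannot be determined from the given information.

cannot be determined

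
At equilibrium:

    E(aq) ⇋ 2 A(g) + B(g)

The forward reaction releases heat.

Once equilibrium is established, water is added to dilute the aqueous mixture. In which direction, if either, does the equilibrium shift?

left

Dilution lowers every aqueous concentration by the same factor. Δn_aq = 0 − 1 = -1, so the system shifts toward the side with more dissolved moles — to the left.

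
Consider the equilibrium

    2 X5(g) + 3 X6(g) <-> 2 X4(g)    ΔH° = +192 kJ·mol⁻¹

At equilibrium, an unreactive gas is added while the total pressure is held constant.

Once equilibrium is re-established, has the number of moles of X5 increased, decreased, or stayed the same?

Adding inert gas at constant total pressure expands the volume and lowers every reacting partial pressure. With Δn_gas = 2 − 5 = -3, Q moves away from K toward the side with fewer gas moles, so the system shifts toward the side with more gas moles — to the left.
The net shift is to the left. X5 is a reactant, so its amount increases.

increases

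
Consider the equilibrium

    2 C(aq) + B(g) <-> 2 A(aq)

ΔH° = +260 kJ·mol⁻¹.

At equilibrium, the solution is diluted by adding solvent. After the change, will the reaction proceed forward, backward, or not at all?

no shift

Dilution scales every aqueous concentration by the same factor. Δn_aq = 2 − 2 = 0, so Q is unchanged — no shift.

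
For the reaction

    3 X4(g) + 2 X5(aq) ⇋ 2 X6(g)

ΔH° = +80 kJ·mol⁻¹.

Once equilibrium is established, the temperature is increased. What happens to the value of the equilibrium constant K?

increases

K depends on temperature via the van 't Hoff relation. The forward reaction is endothermic, so raising T increases K.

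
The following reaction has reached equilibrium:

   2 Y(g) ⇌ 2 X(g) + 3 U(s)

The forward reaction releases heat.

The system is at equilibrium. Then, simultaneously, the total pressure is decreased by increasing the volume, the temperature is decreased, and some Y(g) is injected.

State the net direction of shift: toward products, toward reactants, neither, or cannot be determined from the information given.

right

Gas moles: reactants 2, products 2. Δn_gas = 0, so a volume change leaves Q equal to K — no shift from this change.
The forward reaction is exothermic. Lowering T favours the exothermic direction — shift to the right.
Adding Y (g), a reactant, drives the reaction to the right.
Only the nonzero effect(s) matter; the net shift is to the right.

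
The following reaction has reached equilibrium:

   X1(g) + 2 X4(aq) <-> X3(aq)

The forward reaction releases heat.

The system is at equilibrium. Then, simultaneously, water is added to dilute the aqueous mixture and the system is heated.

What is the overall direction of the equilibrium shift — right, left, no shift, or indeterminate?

left

Dilution lowers every aqueous concentration by the same factor. Δn_aq = 1 − 2 = -1, so the system shifts toward the side with more dissolved moles — to the left.
The forward reaction is exothermic. Raising T favours the endothermic direction — shift to the left.
All effects act in the same direction — net shift to the left.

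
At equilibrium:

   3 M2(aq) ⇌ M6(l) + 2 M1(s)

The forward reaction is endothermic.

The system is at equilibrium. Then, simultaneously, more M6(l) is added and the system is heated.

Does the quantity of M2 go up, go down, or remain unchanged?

M6 is a pure liquid; its activity is 1 regardless of amount, so Q is unaffected — no shift from this change.
The forward reaction is endothermic. Raising T favours the endothermic direction — shift to the right.
The net shift is to the right. M2 is a reactant, so its amount decreases.

decreases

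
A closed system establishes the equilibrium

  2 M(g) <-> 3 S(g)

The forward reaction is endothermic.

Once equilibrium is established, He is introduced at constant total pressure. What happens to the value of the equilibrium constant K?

unchanged

The equilibrium constant depends only on temperature. This perturbation may move the position of equilibrium, but since T is unchanged, K itself is unchanged.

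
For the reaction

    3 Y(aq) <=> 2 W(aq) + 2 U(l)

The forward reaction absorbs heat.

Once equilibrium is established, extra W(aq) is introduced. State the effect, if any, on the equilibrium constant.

The equilibrium constant depends only on temperature. This perturbation may move the position of equilibrium, but since T is unchanged, K itself is unchanged.

unchanged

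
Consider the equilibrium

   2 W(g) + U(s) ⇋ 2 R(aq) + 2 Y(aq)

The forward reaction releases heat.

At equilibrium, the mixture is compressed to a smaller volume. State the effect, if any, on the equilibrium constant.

The equilibrium constant depends only on temperature. This perturbation may move the position of equilibrium, but since T is unchanged, K itself is unchanged.

unchanged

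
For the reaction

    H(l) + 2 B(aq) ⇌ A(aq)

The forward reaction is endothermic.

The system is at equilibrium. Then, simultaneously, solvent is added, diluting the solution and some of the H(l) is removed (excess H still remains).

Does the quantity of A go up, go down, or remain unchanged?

Dilution lowers every aqueous concentration by the same factor. Δn_aq = 1 − 2 = -1, so the system shifts toward the side with more dissolved moles — to the left.
H is a pure liquid; its activity is 1 regardless of amount, so Q is unaffected — no shift from this change.
The net shift is to the left. A is a product, so its amount decreases.

decreases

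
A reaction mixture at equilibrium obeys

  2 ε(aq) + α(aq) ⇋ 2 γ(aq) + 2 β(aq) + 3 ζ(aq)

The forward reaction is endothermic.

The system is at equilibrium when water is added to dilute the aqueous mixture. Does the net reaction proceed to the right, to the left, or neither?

Dilution lowers every aqueous concentration by the same factor. Δn_aq = 7 − 3 = +4, so the system shifts toward the side with more dissolved moles — to the right.

right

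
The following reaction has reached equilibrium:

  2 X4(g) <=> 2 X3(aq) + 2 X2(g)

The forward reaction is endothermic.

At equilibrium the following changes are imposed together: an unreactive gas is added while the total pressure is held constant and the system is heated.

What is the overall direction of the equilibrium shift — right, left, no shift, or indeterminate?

right

Adding inert gas at constant total pressure expands the volume, scaling every reacting partial pressure by the same factor. Δn_gas = 2 − 2 = 0, so Q is unchanged — no shift.
The forward reaction is endothermic. Raising T favours the endothermic direction — shift to the right.
Only the nonzero effect(s) matter; the net shift is to the right.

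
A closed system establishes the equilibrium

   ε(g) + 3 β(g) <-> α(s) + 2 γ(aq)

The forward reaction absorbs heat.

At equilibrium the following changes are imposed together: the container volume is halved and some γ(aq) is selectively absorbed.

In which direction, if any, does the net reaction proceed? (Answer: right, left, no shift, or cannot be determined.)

Gas moles: reactants 4, products 0 (Δn_gas = -4). Compression shifts the system toward the side with fewer moles of gas — to the right.
Removing γ (aq), a product, drives the reaction to the right.
All effects act in the same direction — net shift to the right.

right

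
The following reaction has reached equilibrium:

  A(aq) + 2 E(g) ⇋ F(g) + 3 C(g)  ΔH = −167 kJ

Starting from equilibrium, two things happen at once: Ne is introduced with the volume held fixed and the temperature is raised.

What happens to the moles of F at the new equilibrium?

At constant volume, adding an inert gas leaves every reacting species' partial pressure unchanged, so Q is unchanged — no shift from this change.
The forward reaction is exothermic. Raising T favours the endothermic direction — shift to the left.
The net shift is to the left. F is a product, so its amount decreases.

decreases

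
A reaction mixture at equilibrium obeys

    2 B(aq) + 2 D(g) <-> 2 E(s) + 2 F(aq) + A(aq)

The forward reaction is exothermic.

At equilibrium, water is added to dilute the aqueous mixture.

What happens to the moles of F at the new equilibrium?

Dilution lowers every aqueous concentration by the same factor. Δn_aq = 3 − 2 = +1, so the system shifts toward the side with more dissolved moles — to the right.
The net shift is to the right. F is a product, so its amount increases.

increases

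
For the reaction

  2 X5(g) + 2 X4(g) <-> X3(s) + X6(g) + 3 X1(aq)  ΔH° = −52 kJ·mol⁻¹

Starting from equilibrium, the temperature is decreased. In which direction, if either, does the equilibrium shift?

The forward reaction is exothermic. Lowering T favours the exothermic direction — shift to the right.

right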